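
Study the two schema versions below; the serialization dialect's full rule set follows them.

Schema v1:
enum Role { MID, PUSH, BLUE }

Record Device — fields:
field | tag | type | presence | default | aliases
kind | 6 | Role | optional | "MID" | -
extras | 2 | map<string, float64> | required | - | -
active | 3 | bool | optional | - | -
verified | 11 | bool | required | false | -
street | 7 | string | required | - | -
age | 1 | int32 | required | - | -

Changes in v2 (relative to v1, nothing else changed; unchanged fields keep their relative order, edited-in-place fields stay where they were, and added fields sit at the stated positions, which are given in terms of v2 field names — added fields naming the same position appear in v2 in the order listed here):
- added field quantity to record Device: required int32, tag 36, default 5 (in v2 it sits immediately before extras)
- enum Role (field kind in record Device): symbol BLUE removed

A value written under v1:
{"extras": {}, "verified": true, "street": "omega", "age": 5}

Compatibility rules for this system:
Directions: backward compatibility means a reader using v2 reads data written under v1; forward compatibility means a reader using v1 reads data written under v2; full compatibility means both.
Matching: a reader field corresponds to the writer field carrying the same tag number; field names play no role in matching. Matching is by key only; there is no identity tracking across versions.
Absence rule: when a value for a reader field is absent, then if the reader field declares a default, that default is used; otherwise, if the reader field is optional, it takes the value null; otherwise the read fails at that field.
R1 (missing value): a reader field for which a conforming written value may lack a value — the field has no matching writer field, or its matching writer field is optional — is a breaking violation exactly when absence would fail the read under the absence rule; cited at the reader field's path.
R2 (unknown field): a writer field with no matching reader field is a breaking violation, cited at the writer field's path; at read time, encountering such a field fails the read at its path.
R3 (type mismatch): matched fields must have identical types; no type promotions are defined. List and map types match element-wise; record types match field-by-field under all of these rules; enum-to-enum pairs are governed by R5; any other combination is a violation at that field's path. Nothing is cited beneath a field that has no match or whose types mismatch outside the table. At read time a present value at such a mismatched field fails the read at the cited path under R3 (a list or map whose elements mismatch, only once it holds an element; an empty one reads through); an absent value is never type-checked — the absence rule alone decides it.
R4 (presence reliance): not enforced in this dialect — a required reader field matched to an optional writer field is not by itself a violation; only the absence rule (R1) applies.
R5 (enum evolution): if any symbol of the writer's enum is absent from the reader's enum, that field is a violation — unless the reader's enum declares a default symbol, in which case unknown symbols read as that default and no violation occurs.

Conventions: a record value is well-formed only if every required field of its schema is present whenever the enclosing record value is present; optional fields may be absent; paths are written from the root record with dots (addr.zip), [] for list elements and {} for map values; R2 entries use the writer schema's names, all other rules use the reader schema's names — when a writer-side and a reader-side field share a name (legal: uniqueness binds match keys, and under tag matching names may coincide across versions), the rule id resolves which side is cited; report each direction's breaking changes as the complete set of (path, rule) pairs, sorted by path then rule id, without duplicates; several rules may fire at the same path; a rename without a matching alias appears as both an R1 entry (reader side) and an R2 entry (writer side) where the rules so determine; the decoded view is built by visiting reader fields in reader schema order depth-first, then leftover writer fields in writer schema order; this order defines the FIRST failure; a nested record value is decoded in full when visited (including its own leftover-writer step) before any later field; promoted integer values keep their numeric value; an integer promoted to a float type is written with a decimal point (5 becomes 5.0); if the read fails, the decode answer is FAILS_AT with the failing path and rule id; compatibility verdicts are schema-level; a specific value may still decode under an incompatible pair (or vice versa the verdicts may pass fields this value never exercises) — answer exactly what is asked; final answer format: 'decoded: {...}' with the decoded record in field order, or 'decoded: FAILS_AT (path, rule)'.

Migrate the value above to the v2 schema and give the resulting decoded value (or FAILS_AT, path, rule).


decoded: {"kind": "MID", "quantity": 5, "extras": {}, "active": null, "verified": true, "street": "omega", "age": 5}

in Device below, arrows point writer -> reader
migrating the Device value to v2:
  kind := "MID" (no value, default fills)
  quantity := 5 (no value, default fills)
  extras := {}
  active := null (not supplied -> null)
  verified := true
  street := "omega"
  age := 5
  => decoded: {"kind": "MID", "quantity": 5, "extras": {}, "active": null, "verified": true, "street": "omega", "age": 5}
diffs on Device not affecting the asked answer:
  enum Role (field kind in record Device): symbol BLUE removed -> schema-level compatibility only; this Device value's decode is unchanged


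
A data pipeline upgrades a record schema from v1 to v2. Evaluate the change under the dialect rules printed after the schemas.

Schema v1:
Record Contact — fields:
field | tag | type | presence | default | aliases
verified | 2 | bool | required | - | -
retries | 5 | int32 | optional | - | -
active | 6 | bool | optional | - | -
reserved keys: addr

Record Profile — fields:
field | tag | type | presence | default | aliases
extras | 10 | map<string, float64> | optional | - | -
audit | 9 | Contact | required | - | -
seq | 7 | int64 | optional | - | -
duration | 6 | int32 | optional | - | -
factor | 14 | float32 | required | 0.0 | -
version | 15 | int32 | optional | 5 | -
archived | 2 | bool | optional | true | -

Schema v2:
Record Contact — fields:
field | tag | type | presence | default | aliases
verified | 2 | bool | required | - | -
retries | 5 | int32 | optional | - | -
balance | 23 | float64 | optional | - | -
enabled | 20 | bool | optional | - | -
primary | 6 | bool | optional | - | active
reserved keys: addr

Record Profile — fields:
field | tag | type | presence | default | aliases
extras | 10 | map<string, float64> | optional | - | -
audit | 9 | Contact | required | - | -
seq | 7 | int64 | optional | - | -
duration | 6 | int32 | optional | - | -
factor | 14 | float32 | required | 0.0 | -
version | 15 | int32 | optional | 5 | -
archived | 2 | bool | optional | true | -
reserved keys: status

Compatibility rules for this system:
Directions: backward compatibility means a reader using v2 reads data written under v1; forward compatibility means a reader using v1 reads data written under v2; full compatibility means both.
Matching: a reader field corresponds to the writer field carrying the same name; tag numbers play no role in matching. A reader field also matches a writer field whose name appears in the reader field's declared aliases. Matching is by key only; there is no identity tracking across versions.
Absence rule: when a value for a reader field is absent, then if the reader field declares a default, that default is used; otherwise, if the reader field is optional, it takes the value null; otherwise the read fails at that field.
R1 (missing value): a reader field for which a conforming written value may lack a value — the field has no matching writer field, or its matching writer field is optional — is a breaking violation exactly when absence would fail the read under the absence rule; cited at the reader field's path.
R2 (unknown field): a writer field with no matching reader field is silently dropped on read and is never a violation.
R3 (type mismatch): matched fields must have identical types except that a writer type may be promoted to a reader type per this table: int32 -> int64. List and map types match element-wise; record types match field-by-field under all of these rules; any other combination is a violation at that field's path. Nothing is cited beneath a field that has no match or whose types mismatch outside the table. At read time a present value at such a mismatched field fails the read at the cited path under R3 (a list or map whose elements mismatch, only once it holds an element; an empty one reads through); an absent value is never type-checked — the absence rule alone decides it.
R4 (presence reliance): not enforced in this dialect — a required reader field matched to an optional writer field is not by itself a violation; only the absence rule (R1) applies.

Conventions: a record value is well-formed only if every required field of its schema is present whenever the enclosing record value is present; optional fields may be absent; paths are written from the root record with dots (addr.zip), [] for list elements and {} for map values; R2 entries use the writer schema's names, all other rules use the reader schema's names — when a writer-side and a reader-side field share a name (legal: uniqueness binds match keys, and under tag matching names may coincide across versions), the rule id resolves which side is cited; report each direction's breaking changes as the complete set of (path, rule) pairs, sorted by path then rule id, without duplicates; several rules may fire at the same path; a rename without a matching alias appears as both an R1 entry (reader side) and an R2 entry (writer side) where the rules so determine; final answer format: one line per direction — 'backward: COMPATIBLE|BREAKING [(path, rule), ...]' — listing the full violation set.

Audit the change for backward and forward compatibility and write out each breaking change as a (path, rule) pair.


backward: COMPATIBLE []; forward: COMPATIBLE []

arrows below run writer -> reader for Profile
checking backward for Profile: reader v2 against writer v1:
  map<string, float64> -> map<string, float64>, writer optional: extras aligns to extras
  Contact -> Contact, writer required: audit aligns to audit
  int64 -> int64, writer optional: seq aligns to seq
  int32 -> int32, writer optional: duration aligns to duration
  float32 -> float32, writer required: factor aligns to factor
  int32 -> int32, writer optional: version aligns to version
  bool -> bool, writer optional: archived aligns to archived
  bool -> bool, writer required: audit.verified aligns to audit.verified
  int32 -> int32, writer optional: audit.retries aligns to audit.retries
  no writer field matches reader audit.balance
  no writer field matches reader audit.enabled
  bool -> bool, writer optional: audit.primary aligns to audit.active
  => backward verdict for Profile: COMPATIBLE, no violations
checking forward for Profile: reader v1 against writer v2:
  map<string, float64> -> map<string, float64>, writer optional: extras aligns to extras
  Contact -> Contact, writer required: audit aligns to audit
  int64 -> int64, writer optional: seq aligns to seq
  int32 -> int32, writer optional: duration aligns to duration
  float32 -> float32, writer required: factor aligns to factor
  int32 -> int32, writer optional: version aligns to version
  bool -> bool, writer optional: archived aligns to archived
  bool -> bool, writer required: audit.verified aligns to audit.verified
  int32 -> int32, writer optional: audit.retries aligns to audit.retries
  no writer field matches reader audit.active
  writer audit.balance: unknown to reader
  writer audit.enabled: unknown to reader
  writer audit.primary: unknown to reader
  => forward verdict for Profile: COMPATIBLE, no violations


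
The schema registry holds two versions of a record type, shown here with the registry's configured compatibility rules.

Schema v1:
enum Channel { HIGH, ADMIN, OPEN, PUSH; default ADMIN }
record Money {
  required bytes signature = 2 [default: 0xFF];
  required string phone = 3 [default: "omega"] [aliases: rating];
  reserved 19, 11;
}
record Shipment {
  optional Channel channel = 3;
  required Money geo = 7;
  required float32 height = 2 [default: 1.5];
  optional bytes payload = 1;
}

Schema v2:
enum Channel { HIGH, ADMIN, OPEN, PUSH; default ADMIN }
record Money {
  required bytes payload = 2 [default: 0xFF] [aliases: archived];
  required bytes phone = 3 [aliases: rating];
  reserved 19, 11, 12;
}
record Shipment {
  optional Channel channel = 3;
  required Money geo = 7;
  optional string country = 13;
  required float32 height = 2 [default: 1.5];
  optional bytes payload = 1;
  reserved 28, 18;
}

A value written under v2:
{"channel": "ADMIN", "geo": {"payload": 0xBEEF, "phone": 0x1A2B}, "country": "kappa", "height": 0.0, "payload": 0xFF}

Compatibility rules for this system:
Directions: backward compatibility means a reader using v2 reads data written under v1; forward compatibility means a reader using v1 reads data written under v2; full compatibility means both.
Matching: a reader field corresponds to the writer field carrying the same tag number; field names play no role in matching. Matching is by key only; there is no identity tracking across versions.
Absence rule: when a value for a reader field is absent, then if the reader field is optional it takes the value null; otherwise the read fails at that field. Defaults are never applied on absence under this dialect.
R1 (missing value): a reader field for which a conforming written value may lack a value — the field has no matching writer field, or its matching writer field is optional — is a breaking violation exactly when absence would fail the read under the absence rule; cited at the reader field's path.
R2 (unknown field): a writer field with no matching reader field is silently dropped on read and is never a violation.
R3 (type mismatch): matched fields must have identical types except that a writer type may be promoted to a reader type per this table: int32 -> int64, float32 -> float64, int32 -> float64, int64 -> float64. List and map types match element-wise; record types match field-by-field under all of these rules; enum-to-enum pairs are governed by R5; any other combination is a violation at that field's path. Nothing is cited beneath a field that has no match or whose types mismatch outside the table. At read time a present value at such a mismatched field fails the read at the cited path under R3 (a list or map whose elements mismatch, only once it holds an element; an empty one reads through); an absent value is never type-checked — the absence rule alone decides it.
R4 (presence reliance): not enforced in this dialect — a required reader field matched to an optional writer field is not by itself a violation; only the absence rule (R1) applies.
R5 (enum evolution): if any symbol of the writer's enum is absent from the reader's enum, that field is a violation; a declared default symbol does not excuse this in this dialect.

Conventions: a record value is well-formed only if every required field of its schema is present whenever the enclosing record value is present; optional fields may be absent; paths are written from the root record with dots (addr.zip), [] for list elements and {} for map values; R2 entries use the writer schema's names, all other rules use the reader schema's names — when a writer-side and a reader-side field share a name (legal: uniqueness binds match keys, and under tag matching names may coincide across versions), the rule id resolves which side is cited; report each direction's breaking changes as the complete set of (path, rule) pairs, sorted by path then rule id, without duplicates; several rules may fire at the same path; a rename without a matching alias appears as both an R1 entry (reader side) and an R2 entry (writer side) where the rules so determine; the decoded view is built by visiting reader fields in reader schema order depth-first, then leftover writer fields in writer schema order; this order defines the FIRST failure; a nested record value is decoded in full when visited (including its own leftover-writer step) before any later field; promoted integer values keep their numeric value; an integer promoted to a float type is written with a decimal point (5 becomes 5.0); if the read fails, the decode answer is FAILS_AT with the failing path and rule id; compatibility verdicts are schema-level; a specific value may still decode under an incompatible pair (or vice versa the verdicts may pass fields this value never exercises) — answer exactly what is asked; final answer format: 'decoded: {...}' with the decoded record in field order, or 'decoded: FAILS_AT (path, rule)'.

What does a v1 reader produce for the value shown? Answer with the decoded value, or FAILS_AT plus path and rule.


in Shipment below, arrows point writer -> reader
decode walk for Shipment under reader schema v1:
  channel := "ADMIN"
  geo.signature := 0xBEEF (from writer payload)
  read fails at geo.phone under R3
  => FAILS_AT (geo.phone, R3)
ruling out the remaining Shipment differences:
  renamed field signature to payload in record Money -> inert under this dialect — no rule fires on Shipment and the result does not move
  added field country to record Shipment: optional string, tag 13 (in v2 it sits immediately before height) -> inert under this dialect — no rule fires on Shipment and the result does not move

decoded: FAILS_AT (geo.phone, R3)


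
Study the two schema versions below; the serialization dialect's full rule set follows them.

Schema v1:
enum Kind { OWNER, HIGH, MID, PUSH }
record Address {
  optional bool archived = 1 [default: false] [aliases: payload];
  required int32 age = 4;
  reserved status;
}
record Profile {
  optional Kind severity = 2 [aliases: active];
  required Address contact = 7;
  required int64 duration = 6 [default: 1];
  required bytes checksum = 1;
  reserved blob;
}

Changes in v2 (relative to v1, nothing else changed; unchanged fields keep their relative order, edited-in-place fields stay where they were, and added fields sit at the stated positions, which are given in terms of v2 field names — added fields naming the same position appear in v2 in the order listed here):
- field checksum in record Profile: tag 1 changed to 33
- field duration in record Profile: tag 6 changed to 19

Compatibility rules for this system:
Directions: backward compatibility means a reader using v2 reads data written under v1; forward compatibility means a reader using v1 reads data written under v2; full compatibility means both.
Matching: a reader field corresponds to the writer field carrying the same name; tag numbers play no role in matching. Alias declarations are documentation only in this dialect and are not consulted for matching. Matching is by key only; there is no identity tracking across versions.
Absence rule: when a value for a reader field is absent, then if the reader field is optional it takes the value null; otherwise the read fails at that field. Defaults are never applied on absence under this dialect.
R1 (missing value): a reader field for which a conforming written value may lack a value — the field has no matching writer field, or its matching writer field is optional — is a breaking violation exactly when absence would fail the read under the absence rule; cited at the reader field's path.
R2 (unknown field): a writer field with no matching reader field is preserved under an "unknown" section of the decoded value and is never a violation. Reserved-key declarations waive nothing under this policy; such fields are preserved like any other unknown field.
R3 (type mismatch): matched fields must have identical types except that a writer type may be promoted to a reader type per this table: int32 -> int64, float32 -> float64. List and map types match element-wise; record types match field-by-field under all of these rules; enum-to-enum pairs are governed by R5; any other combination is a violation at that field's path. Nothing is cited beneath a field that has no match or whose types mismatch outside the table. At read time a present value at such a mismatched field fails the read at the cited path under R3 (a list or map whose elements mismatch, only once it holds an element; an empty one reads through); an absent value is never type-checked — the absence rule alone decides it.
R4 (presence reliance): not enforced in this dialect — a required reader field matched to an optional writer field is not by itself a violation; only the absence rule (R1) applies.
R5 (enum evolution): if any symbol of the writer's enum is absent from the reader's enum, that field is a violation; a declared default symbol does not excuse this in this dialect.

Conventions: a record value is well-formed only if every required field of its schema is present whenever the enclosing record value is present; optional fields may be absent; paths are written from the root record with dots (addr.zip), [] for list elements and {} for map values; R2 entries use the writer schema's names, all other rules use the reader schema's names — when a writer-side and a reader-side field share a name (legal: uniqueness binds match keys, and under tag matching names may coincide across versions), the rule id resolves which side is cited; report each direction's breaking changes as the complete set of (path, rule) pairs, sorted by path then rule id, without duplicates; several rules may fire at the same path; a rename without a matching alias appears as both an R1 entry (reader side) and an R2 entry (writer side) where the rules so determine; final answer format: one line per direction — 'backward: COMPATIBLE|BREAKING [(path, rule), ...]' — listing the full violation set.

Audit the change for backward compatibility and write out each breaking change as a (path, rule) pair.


each type pair in Profile: writer, then reader
checking backward for Profile: reader v2 against writer v1:
  severity <- severity (Kind -> Kind, writer optional)
  contact <- contact (Address -> Address, writer required)
  duration <- duration (int64 -> int64, writer required)
  checksum <- checksum (bytes -> bytes, writer required)
  contact.archived <- contact.archived (bool -> bool, writer optional)
  contact.age <- contact.age (int32 -> int32, writer required)
  => backward verdict for Profile: COMPATIBLE, no violations
the other Profile changes do not affect what is asked:
  field checksum in record Profile: tag 1 changed to 33 -> fires no rule on Profile, leaving the asked answer as it is
  field duration in record Profile: tag 6 changed to 19 -> fires no rule on Profile, leaving the asked answer as it is

backward: COMPATIBLE []


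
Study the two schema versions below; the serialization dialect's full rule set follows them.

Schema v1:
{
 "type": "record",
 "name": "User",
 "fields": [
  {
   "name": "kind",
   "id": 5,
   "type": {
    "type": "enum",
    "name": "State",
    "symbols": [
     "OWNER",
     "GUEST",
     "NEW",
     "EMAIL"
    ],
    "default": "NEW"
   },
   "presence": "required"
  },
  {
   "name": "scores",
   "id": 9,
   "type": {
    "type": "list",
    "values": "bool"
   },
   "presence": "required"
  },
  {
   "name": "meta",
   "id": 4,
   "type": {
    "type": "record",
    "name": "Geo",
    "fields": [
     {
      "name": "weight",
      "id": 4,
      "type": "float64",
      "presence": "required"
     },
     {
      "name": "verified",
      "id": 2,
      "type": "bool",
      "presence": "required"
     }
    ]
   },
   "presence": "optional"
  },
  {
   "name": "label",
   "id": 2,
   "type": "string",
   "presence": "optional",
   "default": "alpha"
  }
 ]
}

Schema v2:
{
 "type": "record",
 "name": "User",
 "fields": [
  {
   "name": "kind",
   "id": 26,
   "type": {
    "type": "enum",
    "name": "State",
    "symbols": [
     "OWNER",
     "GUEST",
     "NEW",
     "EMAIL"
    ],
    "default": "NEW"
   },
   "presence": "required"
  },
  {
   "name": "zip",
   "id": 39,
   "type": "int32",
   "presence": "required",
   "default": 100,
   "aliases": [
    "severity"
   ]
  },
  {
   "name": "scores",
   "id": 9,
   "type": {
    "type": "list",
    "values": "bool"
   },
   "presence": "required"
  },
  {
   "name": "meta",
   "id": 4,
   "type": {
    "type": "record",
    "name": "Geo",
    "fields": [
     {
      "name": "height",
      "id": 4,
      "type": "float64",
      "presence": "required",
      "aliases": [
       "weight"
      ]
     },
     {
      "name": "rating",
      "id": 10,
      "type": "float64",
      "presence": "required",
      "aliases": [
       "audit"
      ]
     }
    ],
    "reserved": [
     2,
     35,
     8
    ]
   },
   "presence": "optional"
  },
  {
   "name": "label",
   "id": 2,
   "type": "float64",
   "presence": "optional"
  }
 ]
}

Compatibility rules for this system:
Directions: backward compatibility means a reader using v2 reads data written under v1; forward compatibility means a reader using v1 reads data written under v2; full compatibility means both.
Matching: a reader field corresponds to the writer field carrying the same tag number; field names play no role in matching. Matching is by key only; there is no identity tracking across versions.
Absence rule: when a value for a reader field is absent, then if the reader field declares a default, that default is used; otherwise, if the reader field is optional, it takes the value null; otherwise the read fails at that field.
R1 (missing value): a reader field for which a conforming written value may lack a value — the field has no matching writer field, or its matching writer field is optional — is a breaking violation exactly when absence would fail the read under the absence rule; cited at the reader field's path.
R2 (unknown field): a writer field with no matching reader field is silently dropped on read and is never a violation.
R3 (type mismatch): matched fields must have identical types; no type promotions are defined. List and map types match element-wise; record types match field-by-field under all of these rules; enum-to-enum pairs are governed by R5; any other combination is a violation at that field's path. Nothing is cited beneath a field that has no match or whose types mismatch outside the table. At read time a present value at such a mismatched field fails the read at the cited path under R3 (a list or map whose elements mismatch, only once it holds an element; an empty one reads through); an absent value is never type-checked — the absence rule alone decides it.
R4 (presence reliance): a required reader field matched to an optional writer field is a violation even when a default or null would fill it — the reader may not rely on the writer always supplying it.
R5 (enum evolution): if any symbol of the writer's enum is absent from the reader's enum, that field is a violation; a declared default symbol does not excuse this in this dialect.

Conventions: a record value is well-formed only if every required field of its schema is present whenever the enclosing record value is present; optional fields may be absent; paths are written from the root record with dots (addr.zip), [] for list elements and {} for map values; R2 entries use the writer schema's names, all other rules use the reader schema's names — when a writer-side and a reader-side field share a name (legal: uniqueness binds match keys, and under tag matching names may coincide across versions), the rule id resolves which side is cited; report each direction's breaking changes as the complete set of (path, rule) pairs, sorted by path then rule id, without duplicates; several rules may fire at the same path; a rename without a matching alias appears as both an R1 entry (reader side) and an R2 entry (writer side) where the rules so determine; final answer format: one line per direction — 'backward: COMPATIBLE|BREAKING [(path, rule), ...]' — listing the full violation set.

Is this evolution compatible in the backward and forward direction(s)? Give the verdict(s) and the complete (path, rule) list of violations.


the writer's type comes first in each User pair
backward analysis of User with v2 as reader and v1 as writer:
  kind has no writer counterpart
  zip has no writer counterpart
  scores: list<bool> -> list<bool>, writer required; from scores
  meta: Geo -> Geo, writer optional; from meta
  label: string -> float64, writer optional; from label
  writer kind: unknown to reader
  meta.height: float64 -> float64, writer required; from meta.weight
  meta.rating has no writer counterpart
  writer meta.verified: unknown to reader
  R1 fires at kind
  R3 fires at label
  R1 fires at meta.rating
  => 3 violation(s): backward is BREAKING for User
forward analysis of User with v1 as reader and v2 as writer:
  kind has no writer counterpart
  scores: list<bool> -> list<bool>, writer required; from scores
  meta: Geo -> Geo, writer optional; from meta
  label: float64 -> string, writer optional; from label
  writer kind: unknown to reader
  writer zip: unknown to reader
  meta.weight: float64 -> float64, writer required; from meta.height
  meta.verified has no writer counterpart
  writer meta.rating: unknown to reader
  R1 fires at kind
  R3 fires at label
  R1 fires at meta.verified
  => 3 violation(s): forward is BREAKING for User

backward: BREAKING [(kind, R1), (label, R3), (meta.rating, R1)]; forward: BREAKING [(kind, R1), (label, R3), (meta.verified, R1)]


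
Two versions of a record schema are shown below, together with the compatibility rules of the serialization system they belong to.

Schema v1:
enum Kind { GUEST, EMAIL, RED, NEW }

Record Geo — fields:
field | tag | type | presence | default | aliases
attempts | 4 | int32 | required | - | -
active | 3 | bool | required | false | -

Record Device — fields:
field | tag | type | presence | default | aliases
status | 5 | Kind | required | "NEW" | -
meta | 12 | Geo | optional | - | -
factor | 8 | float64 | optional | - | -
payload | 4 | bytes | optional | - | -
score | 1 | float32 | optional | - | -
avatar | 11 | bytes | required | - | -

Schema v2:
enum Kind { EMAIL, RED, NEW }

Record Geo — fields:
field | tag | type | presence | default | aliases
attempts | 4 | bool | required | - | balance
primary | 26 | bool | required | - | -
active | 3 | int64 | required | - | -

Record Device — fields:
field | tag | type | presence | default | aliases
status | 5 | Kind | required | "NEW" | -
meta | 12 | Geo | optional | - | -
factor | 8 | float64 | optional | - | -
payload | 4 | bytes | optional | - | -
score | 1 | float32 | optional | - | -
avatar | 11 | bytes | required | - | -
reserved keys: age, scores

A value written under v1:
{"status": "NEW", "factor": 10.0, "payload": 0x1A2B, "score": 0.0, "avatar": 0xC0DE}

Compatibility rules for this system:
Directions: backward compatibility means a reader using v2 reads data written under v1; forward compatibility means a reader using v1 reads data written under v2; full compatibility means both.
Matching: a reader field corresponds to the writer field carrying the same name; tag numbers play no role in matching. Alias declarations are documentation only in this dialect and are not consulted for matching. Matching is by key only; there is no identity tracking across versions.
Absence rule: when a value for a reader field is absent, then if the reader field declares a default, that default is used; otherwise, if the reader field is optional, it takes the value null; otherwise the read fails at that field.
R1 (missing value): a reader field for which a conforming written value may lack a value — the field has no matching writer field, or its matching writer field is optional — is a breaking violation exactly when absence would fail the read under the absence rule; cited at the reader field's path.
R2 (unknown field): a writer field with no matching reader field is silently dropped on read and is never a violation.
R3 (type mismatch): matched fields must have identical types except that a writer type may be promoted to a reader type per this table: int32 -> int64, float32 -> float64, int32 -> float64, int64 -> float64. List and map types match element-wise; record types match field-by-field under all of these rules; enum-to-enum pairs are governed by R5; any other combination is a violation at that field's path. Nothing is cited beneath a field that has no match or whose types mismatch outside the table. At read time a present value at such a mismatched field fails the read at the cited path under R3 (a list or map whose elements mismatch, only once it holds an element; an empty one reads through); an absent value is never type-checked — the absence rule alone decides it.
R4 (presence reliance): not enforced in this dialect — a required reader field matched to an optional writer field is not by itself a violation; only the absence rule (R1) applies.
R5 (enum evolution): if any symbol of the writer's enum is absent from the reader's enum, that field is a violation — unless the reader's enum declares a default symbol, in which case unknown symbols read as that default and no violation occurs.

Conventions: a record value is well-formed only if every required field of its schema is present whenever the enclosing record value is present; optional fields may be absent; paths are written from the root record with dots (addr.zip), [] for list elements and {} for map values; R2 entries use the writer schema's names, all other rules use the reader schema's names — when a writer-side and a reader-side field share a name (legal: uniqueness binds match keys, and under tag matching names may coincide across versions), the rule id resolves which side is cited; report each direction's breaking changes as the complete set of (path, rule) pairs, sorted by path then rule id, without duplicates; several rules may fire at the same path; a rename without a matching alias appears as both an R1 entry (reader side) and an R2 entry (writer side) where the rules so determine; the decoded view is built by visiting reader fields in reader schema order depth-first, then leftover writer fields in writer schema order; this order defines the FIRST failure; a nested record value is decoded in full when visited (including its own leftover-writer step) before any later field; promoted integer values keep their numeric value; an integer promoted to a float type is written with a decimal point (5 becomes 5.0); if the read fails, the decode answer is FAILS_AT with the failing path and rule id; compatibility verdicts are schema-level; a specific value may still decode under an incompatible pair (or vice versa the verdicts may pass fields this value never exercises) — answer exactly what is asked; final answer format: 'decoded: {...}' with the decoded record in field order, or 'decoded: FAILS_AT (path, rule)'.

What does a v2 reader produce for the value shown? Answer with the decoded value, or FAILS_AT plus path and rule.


the writer's type comes first in each Device pair
decode walk for Device under reader schema v2:
  status := "NEW"
  meta := null (not supplied -> null)
  factor := 10.0
  payload := 0x1A2B
  score := 0.0
  avatar := 0xC0DE
  => decoded: {"status": "NEW", "meta": null, "factor": 10.0, "payload": 0x1A2B, "score": 0.0, "avatar": 0xC0DE}
the rest of the Device diff is inert for this question:
  enum Kind (field status in record Device): symbol GUEST removed -> changes Device's schema-level verdicts only — the decode of this value is the same
  field active in record Geo: type bool changed to int64 (its default is dropped) -> changes Device's schema-level verdicts only — the decode of this value is the same
  field attempts in record Geo: type int32 changed to bool -> changes Device's schema-level verdicts only — the decode of this value is the same
  added field primary to record Geo: required bool, tag 26 (in v2 it sits immediately before active) -> changes Device's schema-level verdicts only — the decode of this value is the same

decoded: {"status": "NEW", "meta": null, "factor": 10.0, "payload": 0x1A2B, "score": 0.0, "avatar": 0xC0DE}


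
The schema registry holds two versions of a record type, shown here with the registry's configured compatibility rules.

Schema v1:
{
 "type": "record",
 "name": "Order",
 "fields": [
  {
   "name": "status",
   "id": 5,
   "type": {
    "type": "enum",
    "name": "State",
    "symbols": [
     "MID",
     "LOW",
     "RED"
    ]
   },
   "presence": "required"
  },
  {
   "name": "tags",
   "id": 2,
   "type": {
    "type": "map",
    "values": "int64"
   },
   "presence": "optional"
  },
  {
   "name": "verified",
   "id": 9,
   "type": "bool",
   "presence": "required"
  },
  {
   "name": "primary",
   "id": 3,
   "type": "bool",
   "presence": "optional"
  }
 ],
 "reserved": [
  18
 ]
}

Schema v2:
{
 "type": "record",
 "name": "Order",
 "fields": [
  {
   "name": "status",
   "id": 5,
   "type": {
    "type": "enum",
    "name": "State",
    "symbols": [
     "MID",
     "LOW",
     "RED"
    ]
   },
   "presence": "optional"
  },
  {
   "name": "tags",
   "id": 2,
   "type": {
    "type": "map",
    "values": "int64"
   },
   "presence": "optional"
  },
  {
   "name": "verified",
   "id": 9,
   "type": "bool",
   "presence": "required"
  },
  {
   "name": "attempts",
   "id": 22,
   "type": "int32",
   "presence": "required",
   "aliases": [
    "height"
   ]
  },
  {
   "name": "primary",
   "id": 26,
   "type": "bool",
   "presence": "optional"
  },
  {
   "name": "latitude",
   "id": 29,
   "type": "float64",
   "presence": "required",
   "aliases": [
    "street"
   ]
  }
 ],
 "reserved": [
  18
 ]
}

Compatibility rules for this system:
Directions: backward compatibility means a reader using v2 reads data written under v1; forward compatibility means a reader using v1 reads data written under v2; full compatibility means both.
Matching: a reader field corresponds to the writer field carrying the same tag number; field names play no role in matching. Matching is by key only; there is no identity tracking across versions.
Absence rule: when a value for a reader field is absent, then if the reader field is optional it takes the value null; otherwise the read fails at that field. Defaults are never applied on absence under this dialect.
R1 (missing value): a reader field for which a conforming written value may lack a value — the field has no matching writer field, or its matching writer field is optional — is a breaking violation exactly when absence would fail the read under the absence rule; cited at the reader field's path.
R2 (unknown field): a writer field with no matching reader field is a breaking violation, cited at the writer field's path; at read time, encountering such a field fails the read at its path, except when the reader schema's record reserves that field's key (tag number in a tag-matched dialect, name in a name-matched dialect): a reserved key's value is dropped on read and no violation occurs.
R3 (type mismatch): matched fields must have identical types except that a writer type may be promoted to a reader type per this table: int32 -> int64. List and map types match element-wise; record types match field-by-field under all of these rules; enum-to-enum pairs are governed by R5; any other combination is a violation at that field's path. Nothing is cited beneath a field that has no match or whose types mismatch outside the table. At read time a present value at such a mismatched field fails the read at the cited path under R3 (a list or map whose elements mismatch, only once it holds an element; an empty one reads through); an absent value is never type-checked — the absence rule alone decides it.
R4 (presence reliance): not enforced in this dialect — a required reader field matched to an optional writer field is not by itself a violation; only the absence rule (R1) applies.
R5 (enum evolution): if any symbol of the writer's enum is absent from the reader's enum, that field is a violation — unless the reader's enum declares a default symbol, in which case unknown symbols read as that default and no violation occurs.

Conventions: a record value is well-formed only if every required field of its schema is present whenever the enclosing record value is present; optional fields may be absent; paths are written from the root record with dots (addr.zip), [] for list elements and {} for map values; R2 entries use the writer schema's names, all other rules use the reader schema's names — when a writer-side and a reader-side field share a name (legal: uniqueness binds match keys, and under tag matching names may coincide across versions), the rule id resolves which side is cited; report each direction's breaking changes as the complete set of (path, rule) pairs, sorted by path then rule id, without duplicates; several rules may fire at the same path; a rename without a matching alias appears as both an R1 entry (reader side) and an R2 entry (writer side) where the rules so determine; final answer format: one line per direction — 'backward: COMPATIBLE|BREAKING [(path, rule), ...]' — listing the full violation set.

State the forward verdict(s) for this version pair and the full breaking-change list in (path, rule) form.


arrows below run writer -> reader for Order
checking forward for Order: reader v1 against writer v2:
  status: State -> State, writer optional; from status
  tags: map<string, int64> -> map<string, int64>, writer optional; from tags
  verified: bool -> bool, writer required; from verified
  primary: no writer-side match
  writer attempts: unknown to reader
  writer primary: unknown to reader
  writer latitude: unknown to reader
  breaking: (attempts, R2)
  breaking: (latitude, R2)
  breaking: (primary, R2)
  breaking: (status, R1)
  forward on Order therefore BREAKING (4)

forward: BREAKING [(attempts, R2), (latitude, R2), (primary, R2), (status, R1)]
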